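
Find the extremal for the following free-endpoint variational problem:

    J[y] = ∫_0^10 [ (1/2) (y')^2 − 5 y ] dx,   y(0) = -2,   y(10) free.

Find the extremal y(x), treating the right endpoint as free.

The Lagrangian L = (1/2) (y')^2 − 5 y gives
    ∂L/∂y = −5,   ∂L/∂y' = y'.
Euler-Lagrange: d/dx(y') − (−5) = 0, i.e. y'' + 5 = 0, so
    y(x) = −(5/2) x^2 + C1 x + C2.
Fixed left endpoint y(0) = -2 ⇒ C2 = -2.
The right endpoint x = 10 is free, so the natural (transversality) condition is ∂L/∂y' |_{x=10} = 0, i.e. y'(10) = 0.
Compute y'(x) = −5 x + C1, so y'(10) = −50 + C1 = 0 ⇒ C1 = 50.
Therefore the extremal is
    y(x) = −(5/2) x^2 + 50 x − 2.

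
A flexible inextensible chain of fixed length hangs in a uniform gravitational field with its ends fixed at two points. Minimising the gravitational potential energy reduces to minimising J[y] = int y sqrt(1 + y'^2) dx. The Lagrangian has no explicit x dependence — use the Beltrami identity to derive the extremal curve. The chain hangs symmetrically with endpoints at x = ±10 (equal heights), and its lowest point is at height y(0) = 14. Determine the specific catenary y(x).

The Lagrangian L(y, y') = y sqrt(1 + y'^2) has no explicit x dependence, so the Beltrami identity applies:
    L − y' ∂L/∂y' = C.
Compute ∂L/∂y' = y · y' / sqrt(1 + y'^2). Then
    L − y' ∂L/∂y'
    = y sqrt(1 + y'^2) − y · y'^2 / sqrt(1 + y'^2)
    = y (1 + y'^2 − y'^2) / sqrt(1 + y'^2)
    = y / sqrt(1 + y'^2) = C.
Squaring gives y^2 = C^2 (1 + y'^2), i.e.
    y'^2 = y^2 / C^2 − 1.
Separating variables,
    dy / sqrt(y^2 − C^2) = dx / C,
and integrating gives arccosh(y / C) = (x − a)/C, so
    y(x) = C cosh((x − a)/C),
the catenary. The constants C and a are fixed by the two endpoint conditions (and, for the hanging-chain problem, the length constraint selects C).
Now fit the given data. The endpoints x = ±10 are symmetric at equal height, so the catenary is even about its minimum: a = 0 and y(x) = C cosh(x/C). The lowest point is y(0) = C cosh(0) = C, and we are told y(0) = 14, so C = 14. Therefore
    y(x) = 14 cosh(x/14),
and at the endpoints
    y(±10) = 14 cosh(10/14).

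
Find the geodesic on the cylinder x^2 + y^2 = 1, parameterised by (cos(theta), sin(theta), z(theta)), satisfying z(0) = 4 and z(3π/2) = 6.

Parameterise the cylinder of radius R = 1 as
    r(θ) = (cos θ, sin θ, z(θ)).
The arc-length element is
    ds = sqrt(1 + (dz/dθ)^2) dθ,
so the Lagrangian is L = sqrt(1 + z'^2).
L depends on z' only, not on z or θ, so ∂L/∂z = 0 and
    ∂L/∂z' = z' / sqrt(1 + z'^2).
The Euler-Lagrange equation gives
    d/dθ( z' / sqrt(1 + z'^2) ) = 0,
so z' is constant. Integrating once:
    z(θ) = a θ + b,
a helix on the cylinder (a straight line when the cylinder is unrolled). The constants a, b are determined by the endpoint conditions.
With endpoint conditions z(0) = 4 and z(3π/2) = 6: from z(0) = b we get b = 4, and a·3π/2 + 4 = 6 gives a = 4/(3π), so
    z(θ) = (4/(3π)) θ + 4.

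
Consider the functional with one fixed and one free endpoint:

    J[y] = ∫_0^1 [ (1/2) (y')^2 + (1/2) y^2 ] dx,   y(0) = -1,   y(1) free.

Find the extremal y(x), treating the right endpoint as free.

The Lagrangian L = (1/2) (y')^2 + (1/2) y^2 gives
    ∂L/∂y = 1 y,   ∂L/∂y' = y'.
Euler-Lagrange: y'' − y = 0.
With k = 1, the general solution is
    y(x) = A cosh(x) + B sinh(x).
Fixed left endpoint y(0) = -1 ⇒ A = -1.
The right endpoint x = 1 is free, so the natural (transversality) condition is ∂L/∂y' |_{x=1} = 0, i.e. y'(1) = 0.
Compute y'(x) = A k sinh(k x) + B k cosh(k x), so
    y'(1) = A k sinh(k·1) + B k cosh(k·1) = 0
    ⇒ B = −A tanh(k·1) = tanh(1·1).
Therefore the extremal is
    y(x) = −cosh(1 x) + tanh(1·1) sinh(1 x).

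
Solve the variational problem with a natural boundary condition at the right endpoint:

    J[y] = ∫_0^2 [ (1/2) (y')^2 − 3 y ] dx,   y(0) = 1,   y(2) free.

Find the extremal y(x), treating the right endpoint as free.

The Lagrangian L = (1/2) (y')^2 − 3 y gives
    ∂L/∂y = −3,   ∂L/∂y' = y'.
Euler-Lagrange: d/dx(y') − (−3) = 0, i.e. y'' + 3 = 0, so
    y(x) = −(3/2) x^2 + C1 x + C2.
Fixed left endpoint y(0) = 1 ⇒ C2 = 1.
The right endpoint x = 2 is free, so the natural (transversality) condition is ∂L/∂y' |_{x=2} = 0, i.e. y'(2) = 0.
Compute y'(x) = −3 x + C1, so y'(2) = −6 + C1 = 0 ⇒ C1 = 6.
Therefore the extremal is
    y(x) = −(3/2) x^2 + 6 x + 1.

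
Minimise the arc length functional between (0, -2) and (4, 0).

Arc-length functional: J[y] = ∫ sqrt(1 + (y')^2) dx.
Lagrangian L = sqrt(1 + (y')^2) has no explicit y dependence, so ∂L/∂y = 0 and the Euler-Lagrange equation gives
    d/dx( y' / sqrt(1 + (y')^2) ) = 0  ⇒  y' / sqrt(1 + (y')^2) = const.
Hence y' is constant, so y(x) is affine.
Fitting the endpoints (0, -2) and (4, 0):
    slope m = (0 − (-2)) / (4 − 0) = 1/2,
    intercept c = (-2) − m·0 = -2.
Extremal: y(x) = (1/2) x - 2.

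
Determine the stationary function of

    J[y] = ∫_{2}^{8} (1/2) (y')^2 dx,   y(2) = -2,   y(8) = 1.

The Lagrangian is L = (1/2) (y')^2.
Compute ∂L/∂y = 0, ∂L/∂y' = y'.
The Euler-Lagrange equation d/dx(∂L/∂y') − ∂L/∂y = 0 reduces to
    y'' = 0.
Its general solution is
    y(x) = A x + B,
with A, B fixed by the endpoint conditions.
Applying the endpoint conditions y(2) = -2 and y(8) = 1: solve A·2 + B = -2 and A·8 + B = 1. Subtracting gives A(8 − 2) = 1 − -2, so A = 1/2, and B = -2 − A·2 = -3. Therefore
    y(x) = (1/2) x - 3.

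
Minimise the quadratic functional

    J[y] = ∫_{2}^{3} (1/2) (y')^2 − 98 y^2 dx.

The Lagrangian is L = (1/2) (y')^2 − 98 y^2.
Compute ∂L/∂y = -196y, ∂L/∂y' = y'.
The Euler-Lagrange equation d/dx(∂L/∂y') − ∂L/∂y = 0 reduces to
    y'' + 196 y = 0.
Its general solution is
    y(x) = A sin(14x) + B cos(14x),
with A, B fixed by the endpoint conditions.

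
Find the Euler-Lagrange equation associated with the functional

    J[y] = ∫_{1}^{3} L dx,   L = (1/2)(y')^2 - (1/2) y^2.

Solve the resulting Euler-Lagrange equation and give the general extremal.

The Lagrangian is L = (1/2)(y')^2 - (1/2) y^2.
∂L/∂y = -y.
∂L/∂y' = y'.
The Euler-Lagrange equation d/dx(∂L/∂y') − ∂L/∂y = 0 becomes:
    y'' + y = 0
General solution: y(x) = A sin(x) + B cos(x), where A and B are arbitrary constants fixed by the endpoint conditions.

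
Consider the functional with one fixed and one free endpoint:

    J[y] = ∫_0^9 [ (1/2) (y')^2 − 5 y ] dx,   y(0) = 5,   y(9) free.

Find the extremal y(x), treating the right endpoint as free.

The Lagrangian L = (1/2) (y')^2 − 5 y gives
    ∂L/∂y = −5,   ∂L/∂y' = y'.
Euler-Lagrange: d/dx(y') − (−5) = 0, i.e. y'' + 5 = 0, so
    y(x) = −(5/2) x^2 + C1 x + C2.
Fixed left endpoint y(0) = 5 ⇒ C2 = 5.
The right endpoint x = 9 is free, so the natural (transversality) condition is ∂L/∂y' |_{x=9} = 0, i.e. y'(9) = 0.
Compute y'(x) = −5 x + C1, so y'(9) = −45 + C1 = 0 ⇒ C1 = 45.
Therefore the extremal is
    y(x) = −(5/2) x^2 + 45 x + 5.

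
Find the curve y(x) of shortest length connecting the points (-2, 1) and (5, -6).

Arc-length functional: J[y] = ∫ sqrt(1 + (y')^2) dx.
Lagrangian L = sqrt(1 + (y')^2) has no explicit y dependence, so ∂L/∂y = 0 and the Euler-Lagrange equation gives
    d/dx( y' / sqrt(1 + (y')^2) ) = 0  ⇒  y' / sqrt(1 + (y')^2) = const.
Hence y' is constant, so y(x) is affine.
Fitting the endpoints (-2, 1) and (5, -6):
    slope m = ((-6) − 1) / (5 − (-2)) = -1,
    intercept c = 1 − m·(-2) = -1.
Extremal: y(x) = -x - 1.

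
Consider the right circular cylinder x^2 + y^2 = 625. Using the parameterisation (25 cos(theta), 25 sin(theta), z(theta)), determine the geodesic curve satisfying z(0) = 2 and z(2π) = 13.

Parameterise the cylinder of radius R = 25 as
    r(θ) = (25 cos θ, 25 sin θ, z(θ)).
The arc-length element is
    ds = sqrt(625 + (dz/dθ)^2) dθ,
so the Lagrangian is L = sqrt(625 + z'^2).
L depends on z' only, not on z or θ, so ∂L/∂z = 0 and
    ∂L/∂z' = z' / sqrt(625 + z'^2).
The Euler-Lagrange equation gives
    d/dθ( z' / sqrt(625 + z'^2) ) = 0,
so z' is constant. Integrating once:
    z(θ) = a θ + b,
a helix on the cylinder (a straight line when the cylinder is unrolled). The constants a, b are determined by the endpoint conditions.
With endpoint conditions z(0) = 2 and z(2π) = 13: from z(0) = b we get b = 2, and a·2π + 2 = 13 gives a = 11/(2π), so
    z(θ) = (11/(2π)) θ + 2.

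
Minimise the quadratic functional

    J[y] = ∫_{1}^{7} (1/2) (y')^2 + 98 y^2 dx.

The Lagrangian is L = (1/2) (y')^2 + 98 y^2.
Compute ∂L/∂y = 196y, ∂L/∂y' = y'.
The Euler-Lagrange equation d/dx(∂L/∂y') − ∂L/∂y = 0 reduces to
    y'' − 196 y = 0.
Its general solution is
    y(x) = A e^(14x) + B e^(−14x),
with A, B fixed by the endpoint conditions.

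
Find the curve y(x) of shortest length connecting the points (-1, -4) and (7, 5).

Arc-length functional: J[y] = ∫ sqrt(1 + (y')^2) dx.
Lagrangian L = sqrt(1 + (y')^2) has no explicit y dependence, so ∂L/∂y = 0 and the Euler-Lagrange equation gives
    d/dx( y' / sqrt(1 + (y')^2) ) = 0  ⇒  y' / sqrt(1 + (y')^2) = const.
Hence y' is constant, so y(x) is affine.
Fitting the endpoints (-1, -4) and (7, 5):
    slope m = (5 − (-4)) / (7 − (-1)) = 9/8,
    intercept c = (-4) − m·(-1) = -23/8.
Extremal: y(x) = (9/8) x - 23/8.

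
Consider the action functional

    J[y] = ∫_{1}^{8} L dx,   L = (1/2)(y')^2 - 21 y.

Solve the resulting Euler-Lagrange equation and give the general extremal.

The Lagrangian is L = (1/2)(y')^2 - 21 y.
∂L/∂y = -21.
∂L/∂y' = y'.
The Euler-Lagrange equation d/dx(∂L/∂y') − ∂L/∂y = 0 becomes:
    y'' + 21 = 0
General solution: y(x) = -(21/2) x^2 + A x + B, where A and B are arbitrary constants fixed by the endpoint conditions.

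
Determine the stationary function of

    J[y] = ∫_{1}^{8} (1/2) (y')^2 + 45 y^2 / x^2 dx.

The Lagrangian is L = (1/2) (y')^2 + 45 y^2 / x^2.
Compute ∂L/∂y = 90y/x^2, ∂L/∂y' = y'.
The Euler-Lagrange equation d/dx(∂L/∂y') − ∂L/∂y = 0 reduces to
    y'' − 90/x^2 · y = 0  (x > 0).
Its general solution is
    y(x) = A x^10 + B x^(-9),
with A, B fixed by the endpoint conditions.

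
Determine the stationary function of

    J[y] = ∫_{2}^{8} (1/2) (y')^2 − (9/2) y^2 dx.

The Lagrangian is L = (1/2) (y')^2 − (9/2) y^2.
Compute ∂L/∂y = -9y, ∂L/∂y' = y'.
The Euler-Lagrange equation d/dx(∂L/∂y') − ∂L/∂y = 0 reduces to
    y'' + 9 y = 0.
Its general solution is
    y(x) = A sin(3x) + B cos(3x),
with A, B fixed by the endpoint conditions.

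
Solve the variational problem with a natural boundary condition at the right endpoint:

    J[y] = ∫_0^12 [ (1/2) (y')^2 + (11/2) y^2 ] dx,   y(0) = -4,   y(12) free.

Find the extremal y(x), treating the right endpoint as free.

The Lagrangian L = (1/2) (y')^2 + (11/2) y^2 gives
    ∂L/∂y = 11 y,   ∂L/∂y' = y'.
Euler-Lagrange: y'' − 11 y = 0.
With k = sqrt(11), the general solution is
    y(x) = A cosh(sqrt(11) x) + B sinh(sqrt(11) x).
Fixed left endpoint y(0) = -4 ⇒ A = -4.
The right endpoint x = 12 is free, so the natural (transversality) condition is ∂L/∂y' |_{x=12} = 0, i.e. y'(12) = 0.
Compute y'(x) = A k sinh(k x) + B k cosh(k x), so
    y'(12) = A k sinh(k·12) + B k cosh(k·12) = 0
    ⇒ B = −A tanh(k·12) = 4 tanh(sqrt(11)·12).
Therefore the extremal is
    y(x) = −4 cosh(sqrt(11) x) + 4 tanh(sqrt(11)·12) sinh(sqrt(11) x).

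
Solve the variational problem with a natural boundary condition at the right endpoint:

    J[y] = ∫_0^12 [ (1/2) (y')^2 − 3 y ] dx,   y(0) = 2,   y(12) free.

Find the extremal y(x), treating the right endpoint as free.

The Lagrangian L = (1/2) (y')^2 − 3 y gives
    ∂L/∂y = −3,   ∂L/∂y' = y'.
Euler-Lagrange: d/dx(y') − (−3) = 0, i.e. y'' + 3 = 0, so
    y(x) = −(3/2) x^2 + C1 x + C2.
Fixed left endpoint y(0) = 2 ⇒ C2 = 2.
The right endpoint x = 12 is free, so the natural (transversality) condition is ∂L/∂y' |_{x=12} = 0, i.e. y'(12) = 0.
Compute y'(x) = −3 x + C1, so y'(12) = −36 + C1 = 0 ⇒ C1 = 36.
Therefore the extremal is
    y(x) = −(3/2) x^2 + 36 x + 2.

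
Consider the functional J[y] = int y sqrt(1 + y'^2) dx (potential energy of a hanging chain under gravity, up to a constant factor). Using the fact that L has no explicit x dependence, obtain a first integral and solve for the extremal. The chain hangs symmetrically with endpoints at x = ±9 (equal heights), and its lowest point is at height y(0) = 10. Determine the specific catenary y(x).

The Lagrangian L(y, y') = y sqrt(1 + y'^2) has no explicit x dependence, so the Beltrami identity applies:
    L − y' ∂L/∂y' = C.
Compute ∂L/∂y' = y · y' / sqrt(1 + y'^2). Then
    L − y' ∂L/∂y'
    = y sqrt(1 + y'^2) − y · y'^2 / sqrt(1 + y'^2)
    = y (1 + y'^2 − y'^2) / sqrt(1 + y'^2)
    = y / sqrt(1 + y'^2) = C.
Squaring gives y^2 = C^2 (1 + y'^2), i.e.
    y'^2 = y^2 / C^2 − 1.
Separating variables,
    dy / sqrt(y^2 − C^2) = dx / C,
and integrating gives arccosh(y / C) = (x − a)/C, so
    y(x) = C cosh((x − a)/C),
the catenary. The constants C and a are fixed by the two endpoint conditions (and, for the hanging-chain problem, the length constraint selects C).
Now fit the given data. The endpoints x = ±9 are symmetric at equal height, so the catenary is even about its minimum: a = 0 and y(x) = C cosh(x/C). The lowest point is y(0) = C cosh(0) = C, and we are told y(0) = 10, so C = 10. Therefore
    y(x) = 10 cosh(x/10),
and at the endpoints
    y(±9) = 10 cosh(9/10).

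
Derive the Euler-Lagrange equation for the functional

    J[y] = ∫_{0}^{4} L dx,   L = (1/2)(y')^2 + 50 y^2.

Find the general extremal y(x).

The Lagrangian is L = (1/2)(y')^2 + 50 y^2.
∂L/∂y = 100y.
∂L/∂y' = y'.
The Euler-Lagrange equation d/dx(∂L/∂y') − ∂L/∂y = 0 becomes:
    y'' - 100 y = 0
General solution: y(x) = A e^(10x) + B e^(-10x), where A and B are arbitrary constants fixed by the endpoint conditions.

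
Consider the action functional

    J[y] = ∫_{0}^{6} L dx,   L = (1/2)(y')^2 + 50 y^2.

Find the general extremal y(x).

The Lagrangian is L = (1/2)(y')^2 + 50 y^2.
∂L/∂y = 100y.
∂L/∂y' = y'.
The Euler-Lagrange equation d/dx(∂L/∂y') − ∂L/∂y = 0 becomes:
    y'' - 100 y = 0
General solution: y(x) = A e^(10x) + B e^(-10x), where A and B are arbitrary constants fixed by the endpoint conditions.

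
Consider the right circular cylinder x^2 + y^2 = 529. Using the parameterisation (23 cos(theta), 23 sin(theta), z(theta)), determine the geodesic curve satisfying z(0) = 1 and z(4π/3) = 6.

Parameterise the cylinder of radius R = 23 as
    r(θ) = (23 cos θ, 23 sin θ, z(θ)).
The arc-length element is
    ds = sqrt(529 + (dz/dθ)^2) dθ,
so the Lagrangian is L = sqrt(529 + z'^2).
L depends on z' only, not on z or θ, so ∂L/∂z = 0 and
    ∂L/∂z' = z' / sqrt(529 + z'^2).
The Euler-Lagrange equation gives
    d/dθ( z' / sqrt(529 + z'^2) ) = 0,
so z' is constant. Integrating once:
    z(θ) = a θ + b,
a helix on the cylinder (a straight line when the cylinder is unrolled). The constants a, b are determined by the endpoint conditions.
With endpoint conditions z(0) = 1 and z(4π/3) = 6: from z(0) = b we get b = 1, and a·4π/3 + 1 = 6 gives a = 15/(4π), so
    z(θ) = (15/(4π)) θ + 1.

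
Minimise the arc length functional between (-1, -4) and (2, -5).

Arc-length functional: J[y] = ∫ sqrt(1 + (y')^2) dx.
Lagrangian L = sqrt(1 + (y')^2) has no explicit y dependence, so ∂L/∂y = 0 and the Euler-Lagrange equation gives
    d/dx( y' / sqrt(1 + (y')^2) ) = 0  ⇒  y' / sqrt(1 + (y')^2) = const.
Hence y' is constant, so y(x) is affine.
Fitting the endpoints (-1, -4) and (2, -5):
    slope m = ((-5) − (-4)) / (2 − (-1)) = -1/3,
    intercept c = (-4) − m·(-1) = -13/3.
Extremal: y(x) = (-1/3) x - 13/3.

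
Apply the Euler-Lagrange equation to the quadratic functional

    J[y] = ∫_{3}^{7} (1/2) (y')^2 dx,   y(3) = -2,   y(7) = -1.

The Lagrangian is L = (1/2) (y')^2.
Compute ∂L/∂y = 0, ∂L/∂y' = y'.
The Euler-Lagrange equation d/dx(∂L/∂y') − ∂L/∂y = 0 reduces to
    y'' = 0.
Its general solution is
    y(x) = A x + B,
with A, B fixed by the endpoint conditions.
Applying the endpoint conditions y(3) = -2 and y(7) = -1: solve A·3 + B = -2 and A·7 + B = -1. Subtracting gives A(7 − 3) = -1 − -2, so A = 1/4, and B = -2 − A·3 = -11/4. Therefore
    y(x) = (1/4) x - 11/4.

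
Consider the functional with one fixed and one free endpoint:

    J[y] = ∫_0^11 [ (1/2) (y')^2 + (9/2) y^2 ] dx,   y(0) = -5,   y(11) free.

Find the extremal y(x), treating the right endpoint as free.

The Lagrangian L = (1/2) (y')^2 + (9/2) y^2 gives
    ∂L/∂y = 9 y,   ∂L/∂y' = y'.
Euler-Lagrange: y'' − 9 y = 0.
With k = 3, the general solution is
    y(x) = A cosh(3 x) + B sinh(3 x).
Fixed left endpoint y(0) = -5 ⇒ A = -5.
The right endpoint x = 11 is free, so the natural (transversality) condition is ∂L/∂y' |_{x=11} = 0, i.e. y'(11) = 0.
Compute y'(x) = A k sinh(k x) + B k cosh(k x), so
    y'(11) = A k sinh(k·11) + B k cosh(k·11) = 0
    ⇒ B = −A tanh(k·11) = 5 tanh(3·11).
Therefore the extremal is
    y(x) = −5 cosh(3 x) + 5 tanh(3·11) sinh(3 x).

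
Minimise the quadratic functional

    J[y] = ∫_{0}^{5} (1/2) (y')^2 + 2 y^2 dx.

The Lagrangian is L = (1/2) (y')^2 + 2 y^2.
Compute ∂L/∂y = 4y, ∂L/∂y' = y'.
The Euler-Lagrange equation d/dx(∂L/∂y') − ∂L/∂y = 0 reduces to
    y'' − 4 y = 0.
Its general solution is
    y(x) = A e^(2x) + B e^(−2x),
with A, B fixed by the endpoint conditions.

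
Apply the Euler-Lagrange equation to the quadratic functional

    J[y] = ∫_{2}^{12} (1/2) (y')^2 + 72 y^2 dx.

The Lagrangian is L = (1/2) (y')^2 + 72 y^2.
Compute ∂L/∂y = 144y, ∂L/∂y' = y'.
The Euler-Lagrange equation d/dx(∂L/∂y') − ∂L/∂y = 0 reduces to
    y'' − 144 y = 0.
Its general solution is
    y(x) = A e^(12x) + B e^(−12x),
with A, B fixed by the endpoint conditions.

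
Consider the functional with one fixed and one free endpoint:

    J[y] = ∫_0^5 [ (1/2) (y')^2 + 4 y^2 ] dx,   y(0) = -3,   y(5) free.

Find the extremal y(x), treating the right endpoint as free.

The Lagrangian L = (1/2) (y')^2 + 4 y^2 gives
    ∂L/∂y = 8 y,   ∂L/∂y' = y'.
Euler-Lagrange: y'' − 8 y = 0.
With k = sqrt(8), the general solution is
    y(x) = A cosh(sqrt(8) x) + B sinh(sqrt(8) x).
Fixed left endpoint y(0) = -3 ⇒ A = -3.
The right endpoint x = 5 is free, so the natural (transversality) condition is ∂L/∂y' |_{x=5} = 0, i.e. y'(5) = 0.
Compute y'(x) = A k sinh(k x) + B k cosh(k x), so
    y'(5) = A k sinh(k·5) + B k cosh(k·5) = 0
    ⇒ B = −A tanh(k·5) = 3 tanh(sqrt(8)·5).
Therefore the extremal is
    y(x) = −3 cosh(sqrt(8) x) + 3 tanh(sqrt(8)·5) sinh(sqrt(8) x).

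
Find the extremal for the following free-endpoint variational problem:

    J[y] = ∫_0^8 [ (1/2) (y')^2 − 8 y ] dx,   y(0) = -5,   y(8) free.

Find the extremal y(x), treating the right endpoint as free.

The Lagrangian L = (1/2) (y')^2 − 8 y gives
    ∂L/∂y = −8,   ∂L/∂y' = y'.
Euler-Lagrange: d/dx(y') − (−8) = 0, i.e. y'' + 8 = 0, so
    y(x) = −(8/2) x^2 + C1 x + C2.
Fixed left endpoint y(0) = -5 ⇒ C2 = -5.
The right endpoint x = 8 is free, so the natural (transversality) condition is ∂L/∂y' |_{x=8} = 0, i.e. y'(8) = 0.
Compute y'(x) = −8 x + C1, so y'(8) = −64 + C1 = 0 ⇒ C1 = 64.
Therefore the extremal is
    y(x) = −4 x^2 + 64 x − 5.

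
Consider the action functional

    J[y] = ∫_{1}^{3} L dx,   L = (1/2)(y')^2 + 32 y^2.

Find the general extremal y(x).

The Lagrangian is L = (1/2)(y')^2 + 32 y^2.
∂L/∂y = 64y.
∂L/∂y' = y'.
The Euler-Lagrange equation d/dx(∂L/∂y') − ∂L/∂y = 0 becomes:
    y'' - 64 y = 0
General solution: y(x) = A e^(8x) + B e^(-8x), where A and B are arbitrary constants fixed by the endpoint conditions.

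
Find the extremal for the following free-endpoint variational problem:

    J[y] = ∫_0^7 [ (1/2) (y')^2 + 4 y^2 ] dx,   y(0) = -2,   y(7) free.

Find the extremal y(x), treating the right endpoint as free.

The Lagrangian L = (1/2) (y')^2 + 4 y^2 gives
    ∂L/∂y = 8 y,   ∂L/∂y' = y'.
Euler-Lagrange: y'' − 8 y = 0.
With k = sqrt(8), the general solution is
    y(x) = A cosh(sqrt(8) x) + B sinh(sqrt(8) x).
Fixed left endpoint y(0) = -2 ⇒ A = -2.
The right endpoint x = 7 is free, so the natural (transversality) condition is ∂L/∂y' |_{x=7} = 0, i.e. y'(7) = 0.
Compute y'(x) = A k sinh(k x) + B k cosh(k x), so
    y'(7) = A k sinh(k·7) + B k cosh(k·7) = 0
    ⇒ B = −A tanh(k·7) = 2 tanh(sqrt(8)·7).
Therefore the extremal is
    y(x) = −2 cosh(sqrt(8) x) + 2 tanh(sqrt(8)·7) sinh(sqrt(8) x).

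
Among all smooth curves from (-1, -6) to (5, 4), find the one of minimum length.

Arc-length functional: J[y] = ∫ sqrt(1 + (y')^2) dx.
Lagrangian L = sqrt(1 + (y')^2) has no explicit y dependence, so ∂L/∂y = 0 and the Euler-Lagrange equation gives
    d/dx( y' / sqrt(1 + (y')^2) ) = 0  ⇒  y' / sqrt(1 + (y')^2) = const.
Hence y' is constant, so y(x) is affine.
Fitting the endpoints (-1, -6) and (5, 4):
    slope m = (4 − (-6)) / (5 − (-1)) = 5/3,
    intercept c = (-6) − m·(-1) = -13/3.
Extremal: y(x) = (5/3) x - 13/3.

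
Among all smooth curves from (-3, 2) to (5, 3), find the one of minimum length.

Arc-length functional: J[y] = ∫ sqrt(1 + (y')^2) dx.
Lagrangian L = sqrt(1 + (y')^2) has no explicit y dependence, so ∂L/∂y = 0 and the Euler-Lagrange equation gives
    d/dx( y' / sqrt(1 + (y')^2) ) = 0  ⇒  y' / sqrt(1 + (y')^2) = const.
Hence y' is constant, so y(x) is affine.
Fitting the endpoints (-3, 2) and (5, 3):
    slope m = (3 − 2) / (5 − (-3)) = 1/8,
    intercept c = 2 − m·(-3) = 19/8.
Extremal: y(x) = (1/8) x + 19/8.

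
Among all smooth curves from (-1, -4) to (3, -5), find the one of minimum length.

Arc-length functional: J[y] = ∫ sqrt(1 + (y')^2) dx.
Lagrangian L = sqrt(1 + (y')^2) has no explicit y dependence, so ∂L/∂y = 0 and the Euler-Lagrange equation gives
    d/dx( y' / sqrt(1 + (y')^2) ) = 0  ⇒  y' / sqrt(1 + (y')^2) = const.
Hence y' is constant, so y(x) is affine.
Fitting the endpoints (-1, -4) and (3, -5):
    slope m = ((-5) − (-4)) / (3 − (-1)) = -1/4,
    intercept c = (-4) − m·(-1) = -17/4.
Extremal: y(x) = (-1/4) x - 17/4.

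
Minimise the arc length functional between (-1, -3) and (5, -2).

Arc-length functional: J[y] = ∫ sqrt(1 + (y')^2) dx.
Lagrangian L = sqrt(1 + (y')^2) has no explicit y dependence, so ∂L/∂y = 0 and the Euler-Lagrange equation gives
    d/dx( y' / sqrt(1 + (y')^2) ) = 0  ⇒  y' / sqrt(1 + (y')^2) = const.
Hence y' is constant, so y(x) is affine.
Fitting the endpoints (-1, -3) and (5, -2):
    slope m = ((-2) − (-3)) / (5 − (-1)) = 1/6,
    intercept c = (-3) − m·(-1) = -17/6.
Extremal: y(x) = (1/6) x - 17/6.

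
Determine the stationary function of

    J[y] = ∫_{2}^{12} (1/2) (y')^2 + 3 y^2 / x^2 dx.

The Lagrangian is L = (1/2) (y')^2 + 3 y^2 / x^2.
Compute ∂L/∂y = 6y/x^2, ∂L/∂y' = y'.
The Euler-Lagrange equation d/dx(∂L/∂y') − ∂L/∂y = 0 reduces to
    y'' − 6/x^2 · y = 0  (x > 0).
Its general solution is
    y(x) = A x^3 + B x^(-2),
with A, B fixed by the endpoint conditions.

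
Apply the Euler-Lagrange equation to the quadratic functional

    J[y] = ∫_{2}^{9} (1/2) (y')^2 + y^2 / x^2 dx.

The Lagrangian is L = (1/2) (y')^2 + y^2 / x^2.
Compute ∂L/∂y = 2y/x^2, ∂L/∂y' = y'.
The Euler-Lagrange equation d/dx(∂L/∂y') − ∂L/∂y = 0 reduces to
    y'' − 2/x^2 · y = 0  (x > 0).
Its general solution is
    y(x) = A x^2 + B / x,
with A, B fixed by the endpoint conditions.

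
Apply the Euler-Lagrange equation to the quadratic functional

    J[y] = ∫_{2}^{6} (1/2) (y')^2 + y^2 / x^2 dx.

The Lagrangian is L = (1/2) (y')^2 + y^2 / x^2.
Compute ∂L/∂y = 2y/x^2, ∂L/∂y' = y'.
The Euler-Lagrange equation d/dx(∂L/∂y') − ∂L/∂y = 0 reduces to
    y'' − 2/x^2 · y = 0  (x > 0).
Its general solution is
    y(x) = A x^2 + B / x,
with A, B fixed by the endpoint conditions.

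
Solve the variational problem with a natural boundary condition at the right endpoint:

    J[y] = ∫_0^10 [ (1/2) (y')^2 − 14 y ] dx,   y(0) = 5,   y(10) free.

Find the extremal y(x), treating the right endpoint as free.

The Lagrangian L = (1/2) (y')^2 − 14 y gives
    ∂L/∂y = −14,   ∂L/∂y' = y'.
Euler-Lagrange: d/dx(y') − (−14) = 0, i.e. y'' + 14 = 0, so
    y(x) = −(14/2) x^2 + C1 x + C2.
Fixed left endpoint y(0) = 5 ⇒ C2 = 5.
The right endpoint x = 10 is free, so the natural (transversality) condition is ∂L/∂y' |_{x=10} = 0, i.e. y'(10) = 0.
Compute y'(x) = −14 x + C1, so y'(10) = −140 + C1 = 0 ⇒ C1 = 140.
Therefore the extremal is
    y(x) = −7 x^2 + 140 x + 5.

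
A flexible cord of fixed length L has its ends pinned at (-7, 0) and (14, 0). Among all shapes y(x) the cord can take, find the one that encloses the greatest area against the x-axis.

Set up the augmented Lagrangian using a multiplier λ for the length constraint:
    F(y, y') = y − λ sqrt(1 + y'^2).
F has no explicit x dependence, so the Beltrami identity yields a first integral
    F − y' ∂F/∂y' = C.
Compute ∂F/∂y' = −λ y' / sqrt(1 + y'^2). Then
    y − λ sqrt(1 + y'^2) + λ y'^2 / sqrt(1 + y'^2) = C
    ⇒  y − λ / sqrt(1 + y'^2) = C.
Solving for y' and integrating gives
    (x − a)^2 + (y − b)^2 = λ^2,
a circular arc of radius λ. The constants a, b are determined by the endpoint conditions y(-7) = y(14) = 0, and λ is fixed implicitly by the length constraint
    ∫_{-7}^{14} sqrt(1 + y'^2) dx = L.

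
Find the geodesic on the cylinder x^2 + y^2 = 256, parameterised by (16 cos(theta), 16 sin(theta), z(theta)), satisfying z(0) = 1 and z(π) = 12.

Parameterise the cylinder of radius R = 16 as
    r(θ) = (16 cos θ, 16 sin θ, z(θ)).
The arc-length element is
    ds = sqrt(256 + (dz/dθ)^2) dθ,
so the Lagrangian is L = sqrt(256 + z'^2).
L depends on z' only, not on z or θ, so ∂L/∂z = 0 and
    ∂L/∂z' = z' / sqrt(256 + z'^2).
The Euler-Lagrange equation gives
    d/dθ( z' / sqrt(256 + z'^2) ) = 0,
so z' is constant. Integrating once:
    z(θ) = a θ + b,
a helix on the cylinder (a straight line when the cylinder is unrolled). The constants a, b are determined by the endpoint conditions.
With endpoint conditions z(0) = 1 and z(π) = 12: from z(0) = b we get b = 1, and a·π + 1 = 12 gives a = 11/π, so
    z(θ) = (11/π) θ + 1.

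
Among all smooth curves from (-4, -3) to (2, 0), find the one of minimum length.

Arc-length functional: J[y] = ∫ sqrt(1 + (y')^2) dx.
Lagrangian L = sqrt(1 + (y')^2) has no explicit y dependence, so ∂L/∂y = 0 and the Euler-Lagrange equation gives
    d/dx( y' / sqrt(1 + (y')^2) ) = 0  ⇒  y' / sqrt(1 + (y')^2) = const.
Hence y' is constant, so y(x) is affine.
Fitting the endpoints (-4, -3) and (2, 0):
    slope m = (0 − (-3)) / (2 − (-4)) = 1/2,
    intercept c = (-3) − m·(-4) = -1.
Extremal: y(x) = (1/2) x - 1.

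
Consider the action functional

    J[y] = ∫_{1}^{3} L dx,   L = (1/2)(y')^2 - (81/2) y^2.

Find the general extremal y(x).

The Lagrangian is L = (1/2)(y')^2 - (81/2) y^2.
∂L/∂y = -81y.
∂L/∂y' = y'.
The Euler-Lagrange equation d/dx(∂L/∂y') − ∂L/∂y = 0 becomes:
    y'' + 81 y = 0
General solution: y(x) = A sin(9x) + B cos(9x), where A and B are arbitrary constants fixed by the endpoint conditions.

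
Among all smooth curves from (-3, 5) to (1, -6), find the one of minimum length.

Arc-length functional: J[y] = ∫ sqrt(1 + (y')^2) dx.
Lagrangian L = sqrt(1 + (y')^2) has no explicit y dependence, so ∂L/∂y = 0 and the Euler-Lagrange equation gives
    d/dx( y' / sqrt(1 + (y')^2) ) = 0  ⇒  y' / sqrt(1 + (y')^2) = const.
Hence y' is constant, so y(x) is affine.
Fitting the endpoints (-3, 5) and (1, -6):
    slope m = ((-6) − 5) / (1 − (-3)) = -11/4,
    intercept c = 5 − m·(-3) = -13/4.
Extremal: y(x) = (-11/4) x - 13/4.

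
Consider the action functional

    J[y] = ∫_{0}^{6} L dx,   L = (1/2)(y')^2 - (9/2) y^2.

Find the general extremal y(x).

The Lagrangian is L = (1/2)(y')^2 - (9/2) y^2.
∂L/∂y = -9y.
∂L/∂y' = y'.
The Euler-Lagrange equation d/dx(∂L/∂y') − ∂L/∂y = 0 becomes:
    y'' + 9 y = 0
General solution: y(x) = A sin(3x) + B cos(3x), where A and B are arbitrary constants fixed by the endpoint conditions.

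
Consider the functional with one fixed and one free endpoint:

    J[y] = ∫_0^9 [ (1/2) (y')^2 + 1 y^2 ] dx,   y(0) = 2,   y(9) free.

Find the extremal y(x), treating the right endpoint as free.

The Lagrangian L = (1/2) (y')^2 + 1 y^2 gives
    ∂L/∂y = 2 y,   ∂L/∂y' = y'.
Euler-Lagrange: y'' − 2 y = 0.
With k = sqrt(2), the general solution is
    y(x) = A cosh(sqrt(2) x) + B sinh(sqrt(2) x).
Fixed left endpoint y(0) = 2 ⇒ A = 2.
The right endpoint x = 9 is free, so the natural (transversality) condition is ∂L/∂y' |_{x=9} = 0, i.e. y'(9) = 0.
Compute y'(x) = A k sinh(k x) + B k cosh(k x), so
    y'(9) = A k sinh(k·9) + B k cosh(k·9) = 0
    ⇒ B = −A tanh(k·9) = − 2 tanh(sqrt(2)·9).
Therefore the extremal is
    y(x) = 2 cosh(sqrt(2) x) − 2 tanh(sqrt(2)·9) sinh(sqrt(2) x).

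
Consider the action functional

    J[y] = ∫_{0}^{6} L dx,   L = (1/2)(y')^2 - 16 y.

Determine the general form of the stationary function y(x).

The Lagrangian is L = (1/2)(y')^2 - 16 y.
∂L/∂y = -16.
∂L/∂y' = y'.
The Euler-Lagrange equation d/dx(∂L/∂y') − ∂L/∂y = 0 becomes:
    y'' + 16 = 0
General solution: y(x) = -8 x^2 + A x + B, where A and B are arbitrary constants fixed by the endpoint conditions.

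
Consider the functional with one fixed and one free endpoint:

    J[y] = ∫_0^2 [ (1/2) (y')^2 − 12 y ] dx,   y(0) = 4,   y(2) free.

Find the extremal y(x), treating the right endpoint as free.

The Lagrangian L = (1/2) (y')^2 − 12 y gives
    ∂L/∂y = −12,   ∂L/∂y' = y'.
Euler-Lagrange: d/dx(y') − (−12) = 0, i.e. y'' + 12 = 0, so
    y(x) = −(12/2) x^2 + C1 x + C2.
Fixed left endpoint y(0) = 4 ⇒ C2 = 4.
The right endpoint x = 2 is free, so the natural (transversality) condition is ∂L/∂y' |_{x=2} = 0, i.e. y'(2) = 0.
Compute y'(x) = −12 x + C1, so y'(2) = −24 + C1 = 0 ⇒ C1 = 24.
Therefore the extremal is
    y(x) = −6 x^2 + 24 x + 4.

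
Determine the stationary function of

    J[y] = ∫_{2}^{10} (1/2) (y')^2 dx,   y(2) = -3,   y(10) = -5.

The Lagrangian is L = (1/2) (y')^2.
Compute ∂L/∂y = 0, ∂L/∂y' = y'.
The Euler-Lagrange equation d/dx(∂L/∂y') − ∂L/∂y = 0 reduces to
    y'' = 0.
Its general solution is
    y(x) = A x + B,
with A, B fixed by the endpoint conditions.
Applying the endpoint conditions y(2) = -3 and y(10) = -5: solve A·2 + B = -3 and A·10 + B = -5. Subtracting gives A(10 − 2) = -5 − -3, so A = -1/4, and B = -3 − A·2 = -5/2. Therefore
    y(x) = (-1/4) x - 5/2.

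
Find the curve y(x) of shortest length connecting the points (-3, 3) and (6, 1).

Arc-length functional: J[y] = ∫ sqrt(1 + (y')^2) dx.
Lagrangian L = sqrt(1 + (y')^2) has no explicit y dependence, so ∂L/∂y = 0 and the Euler-Lagrange equation gives
    d/dx( y' / sqrt(1 + (y')^2) ) = 0  ⇒  y' / sqrt(1 + (y')^2) = const.
Hence y' is constant, so y(x) is affine.
Fitting the endpoints (-3, 3) and (6, 1):
    slope m = (1 − 3) / (6 − (-3)) = -2/9,
    intercept c = 3 − m·(-3) = 7/3.
Extremal: y(x) = (-2/9) x + 7/3.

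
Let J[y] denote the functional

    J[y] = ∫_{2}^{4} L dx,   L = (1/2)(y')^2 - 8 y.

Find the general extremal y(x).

The Lagrangian is L = (1/2)(y')^2 - 8 y.
∂L/∂y = -8.
∂L/∂y' = y'.
The Euler-Lagrange equation d/dx(∂L/∂y') − ∂L/∂y = 0 becomes:
    y'' + 8 = 0
General solution: y(x) = -4 x^2 + A x + B, where A and B are arbitrary constants fixed by the endpoint conditions.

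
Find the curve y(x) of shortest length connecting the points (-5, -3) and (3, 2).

Arc-length functional: J[y] = ∫ sqrt(1 + (y')^2) dx.
Lagrangian L = sqrt(1 + (y')^2) has no explicit y dependence, so ∂L/∂y = 0 and the Euler-Lagrange equation gives
    d/dx( y' / sqrt(1 + (y')^2) ) = 0  ⇒  y' / sqrt(1 + (y')^2) = const.
Hence y' is constant, so y(x) is affine.
Fitting the endpoints (-5, -3) and (3, 2):
    slope m = (2 − (-3)) / (3 − (-5)) = 5/8,
    intercept c = (-3) − m·(-5) = 1/8.
Extremal: y(x) = (5/8) x + 1/8.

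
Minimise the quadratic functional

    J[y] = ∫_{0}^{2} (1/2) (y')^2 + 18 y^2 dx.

The Lagrangian is L = (1/2) (y')^2 + 18 y^2.
Compute ∂L/∂y = 36y, ∂L/∂y' = y'.
The Euler-Lagrange equation d/dx(∂L/∂y') − ∂L/∂y = 0 reduces to
    y'' − 36 y = 0.
Its general solution is
    y(x) = A e^(6x) + B e^(−6x),
with A, B fixed by the endpoint conditions.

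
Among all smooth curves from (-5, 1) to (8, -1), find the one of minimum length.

Arc-length functional: J[y] = ∫ sqrt(1 + (y')^2) dx.
Lagrangian L = sqrt(1 + (y')^2) has no explicit y dependence, so ∂L/∂y = 0 and the Euler-Lagrange equation gives
    d/dx( y' / sqrt(1 + (y')^2) ) = 0  ⇒  y' / sqrt(1 + (y')^2) = const.
Hence y' is constant, so y(x) is affine.
Fitting the endpoints (-5, 1) and (8, -1):
    slope m = ((-1) − 1) / (8 − (-5)) = -2/13,
    intercept c = 1 − m·(-5) = 3/13.
Extremal: y(x) = (-2/13) x + 3/13.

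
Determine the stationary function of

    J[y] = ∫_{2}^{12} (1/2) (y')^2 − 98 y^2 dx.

The Lagrangian is L = (1/2) (y')^2 − 98 y^2.
Compute ∂L/∂y = -196y, ∂L/∂y' = y'.
The Euler-Lagrange equation d/dx(∂L/∂y') − ∂L/∂y = 0 reduces to
    y'' + 196 y = 0.
Its general solution is
    y(x) = A sin(14x) + B cos(14x),
with A, B fixed by the endpoint conditions.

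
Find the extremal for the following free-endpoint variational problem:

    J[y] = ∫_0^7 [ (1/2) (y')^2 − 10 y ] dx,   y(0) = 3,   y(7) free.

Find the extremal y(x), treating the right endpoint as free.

The Lagrangian L = (1/2) (y')^2 − 10 y gives
    ∂L/∂y = −10,   ∂L/∂y' = y'.
Euler-Lagrange: d/dx(y') − (−10) = 0, i.e. y'' + 10 = 0, so
    y(x) = −(10/2) x^2 + C1 x + C2.
Fixed left endpoint y(0) = 3 ⇒ C2 = 3.
The right endpoint x = 7 is free, so the natural (transversality) condition is ∂L/∂y' |_{x=7} = 0, i.e. y'(7) = 0.
Compute y'(x) = −10 x + C1, so y'(7) = −70 + C1 = 0 ⇒ C1 = 70.
Therefore the extremal is
    y(x) = −5 x^2 + 70 x + 3.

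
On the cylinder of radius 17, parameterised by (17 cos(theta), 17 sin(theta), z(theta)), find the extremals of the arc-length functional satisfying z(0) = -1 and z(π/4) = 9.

Parameterise the cylinder of radius R = 17 as
    r(θ) = (17 cos θ, 17 sin θ, z(θ)).
The arc-length element is
    ds = sqrt(289 + (dz/dθ)^2) dθ,
so the Lagrangian is L = sqrt(289 + z'^2).
L depends on z' only, not on z or θ, so ∂L/∂z = 0 and
    ∂L/∂z' = z' / sqrt(289 + z'^2).
The Euler-Lagrange equation gives
    d/dθ( z' / sqrt(289 + z'^2) ) = 0,
so z' is constant. Integrating once:
    z(θ) = a θ + b,
a helix on the cylinder (a straight line when the cylinder is unrolled). The constants a, b are determined by the endpoint conditions.
With endpoint conditions z(0) = -1 and z(π/4) = 9: from z(0) = b we get b = -1, and a·π/4 + -1 = 9 gives a = 40/π, so
    z(θ) = (40/π) θ − 1.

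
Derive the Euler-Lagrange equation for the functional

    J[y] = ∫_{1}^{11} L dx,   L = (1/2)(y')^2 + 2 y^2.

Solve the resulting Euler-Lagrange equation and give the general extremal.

The Lagrangian is L = (1/2)(y')^2 + 2 y^2.
∂L/∂y = 4y.
∂L/∂y' = y'.
The Euler-Lagrange equation d/dx(∂L/∂y') − ∂L/∂y = 0 becomes:
    y'' - 4 y = 0
General solution: y(x) = A e^(2x) + B e^(-2x), where A and B are arbitrary constants fixed by the endpoint conditions.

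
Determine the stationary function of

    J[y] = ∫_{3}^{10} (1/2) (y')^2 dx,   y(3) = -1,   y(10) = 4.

The Lagrangian is L = (1/2) (y')^2.
Compute ∂L/∂y = 0, ∂L/∂y' = y'.
The Euler-Lagrange equation d/dx(∂L/∂y') − ∂L/∂y = 0 reduces to
    y'' = 0.
Its general solution is
    y(x) = A x + B,
with A, B fixed by the endpoint conditions.
Applying the endpoint conditions y(3) = -1 and y(10) = 4: solve A·3 + B = -1 and A·10 + B = 4. Subtracting gives A(10 − 3) = 4 − -1, so A = 5/7, and B = -1 − A·3 = -22/7. Therefore
    y(x) = (5/7) x - 22/7.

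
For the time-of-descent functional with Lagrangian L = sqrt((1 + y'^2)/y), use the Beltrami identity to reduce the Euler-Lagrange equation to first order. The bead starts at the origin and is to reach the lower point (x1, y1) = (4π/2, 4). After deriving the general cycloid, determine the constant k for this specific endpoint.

The Lagrangian L = sqrt((1 + y'^2) / y) has no explicit x dependence, so the Beltrami identity applies:
    L − y' ∂L/∂y' = C.
Compute ∂L/∂y' = y' / sqrt(y (1 + y'^2)).
Substitute:
    sqrt((1 + y'^2)/y) − y'·y' / sqrt(y (1 + y'^2))
    = (1 + y'^2) / sqrt(y (1 + y'^2)) − y'^2 / sqrt(y (1 + y'^2))
    = 1 / sqrt(y (1 + y'^2)) = C.
Squaring and rearranging gives the first integral
    y (1 + y'^2) = 1/C^2 =: k   (constant).
Solving this first-order ODE by the substitution
    y = (k/2)(1 − cos θ)
yields the cycloid parameterisation
    x(θ) = (k/2)(θ − sin θ),   y(θ) = (k/2)(1 − cos θ).
The constant k is fixed by the endpoint condition.
Now fit the given lower endpoint (x1, y1) = (4π/2, 4). At the bottom of the first arch (θ = π), the parametric equations give
    y(π) = (k/2)(1 − cos π) = k,
    x(π) = (k/2)(π − sin π) = kπ/2.
Matching y(π) = 4 gives k = 4, consistent with x(π) = 4π/2. Therefore the specific cycloid is
    x(θ) = (4/2)(θ − sin θ),   y(θ) = (4/2)(1 − cos θ).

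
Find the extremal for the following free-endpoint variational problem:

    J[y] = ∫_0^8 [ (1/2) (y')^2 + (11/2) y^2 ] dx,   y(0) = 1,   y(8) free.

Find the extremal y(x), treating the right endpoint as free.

The Lagrangian L = (1/2) (y')^2 + (11/2) y^2 gives
    ∂L/∂y = 11 y,   ∂L/∂y' = y'.
Euler-Lagrange: y'' − 11 y = 0.
With k = sqrt(11), the general solution is
    y(x) = A cosh(sqrt(11) x) + B sinh(sqrt(11) x).
Fixed left endpoint y(0) = 1 ⇒ A = 1.
The right endpoint x = 8 is free, so the natural (transversality) condition is ∂L/∂y' |_{x=8} = 0, i.e. y'(8) = 0.
Compute y'(x) = A k sinh(k x) + B k cosh(k x), so
    y'(8) = A k sinh(k·8) + B k cosh(k·8) = 0
    ⇒ B = −A tanh(k·8) = − tanh(sqrt(11)·8).
Therefore the extremal is
    y(x) = cosh(sqrt(11) x) − tanh(sqrt(11)·8) sinh(sqrt(11) x).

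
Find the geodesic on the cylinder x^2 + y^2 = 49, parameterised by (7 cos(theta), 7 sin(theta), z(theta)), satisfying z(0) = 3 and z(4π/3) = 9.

Parameterise the cylinder of radius R = 7 as
    r(θ) = (7 cos θ, 7 sin θ, z(θ)).
The arc-length element is
    ds = sqrt(49 + (dz/dθ)^2) dθ,
so the Lagrangian is L = sqrt(49 + z'^2).
L depends on z' only, not on z or θ, so ∂L/∂z = 0 and
    ∂L/∂z' = z' / sqrt(49 + z'^2).
The Euler-Lagrange equation gives
    d/dθ( z' / sqrt(49 + z'^2) ) = 0,
so z' is constant. Integrating once:
    z(θ) = a θ + b,
a helix on the cylinder (a straight line when the cylinder is unrolled). The constants a, b are determined by the endpoint conditions.
With endpoint conditions z(0) = 3 and z(4π/3) = 9: from z(0) = b we get b = 3, and a·4π/3 + 3 = 9 gives a = 9/(2π), so
    z(θ) = (9/(2π)) θ + 3.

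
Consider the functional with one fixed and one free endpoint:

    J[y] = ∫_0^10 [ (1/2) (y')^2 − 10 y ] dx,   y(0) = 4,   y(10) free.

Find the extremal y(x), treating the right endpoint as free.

The Lagrangian L = (1/2) (y')^2 − 10 y gives
    ∂L/∂y = −10,   ∂L/∂y' = y'.
Euler-Lagrange: d/dx(y') − (−10) = 0, i.e. y'' + 10 = 0, so
    y(x) = −(10/2) x^2 + C1 x + C2.
Fixed left endpoint y(0) = 4 ⇒ C2 = 4.
The right endpoint x = 10 is free, so the natural (transversality) condition is ∂L/∂y' |_{x=10} = 0, i.e. y'(10) = 0.
Compute y'(x) = −10 x + C1, so y'(10) = −100 + C1 = 0 ⇒ C1 = 100.
Therefore the extremal is
    y(x) = −5 x^2 + 100 x + 4.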